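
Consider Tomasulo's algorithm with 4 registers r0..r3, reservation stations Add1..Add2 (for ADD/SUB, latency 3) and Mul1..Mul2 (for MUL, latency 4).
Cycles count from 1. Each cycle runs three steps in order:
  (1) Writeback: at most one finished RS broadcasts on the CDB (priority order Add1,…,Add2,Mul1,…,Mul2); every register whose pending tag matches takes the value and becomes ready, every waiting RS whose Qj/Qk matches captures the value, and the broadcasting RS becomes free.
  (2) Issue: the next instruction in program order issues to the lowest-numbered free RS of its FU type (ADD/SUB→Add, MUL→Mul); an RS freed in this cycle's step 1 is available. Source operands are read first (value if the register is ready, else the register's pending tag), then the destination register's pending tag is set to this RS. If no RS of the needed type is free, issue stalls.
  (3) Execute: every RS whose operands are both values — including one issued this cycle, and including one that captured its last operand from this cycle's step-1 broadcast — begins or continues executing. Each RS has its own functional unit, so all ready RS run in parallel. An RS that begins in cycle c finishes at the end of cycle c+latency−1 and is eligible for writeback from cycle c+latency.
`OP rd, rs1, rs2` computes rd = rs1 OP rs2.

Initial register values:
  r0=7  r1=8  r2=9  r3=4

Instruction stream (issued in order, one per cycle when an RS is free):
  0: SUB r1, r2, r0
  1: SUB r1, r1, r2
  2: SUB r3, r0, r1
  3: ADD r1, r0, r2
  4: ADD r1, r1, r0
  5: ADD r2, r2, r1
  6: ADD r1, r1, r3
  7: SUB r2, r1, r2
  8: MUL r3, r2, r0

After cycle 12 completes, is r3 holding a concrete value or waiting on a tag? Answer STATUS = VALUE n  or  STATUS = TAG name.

cycle 1: issue SUB r1<-Add1 // r0:7,r1:Add1,r2:9,r3:4
cycle 2: issue SUB r1<-Add2 // r0:7,r1:Add2,r2:9,r3:4
cycle 3: stall // r0:7,r1:Add2,r2:9,r3:4
cycle 4: CDB Add1=2; issue SUB r3<-Add1 // r0:7,r1:Add2,r2:9,r3:Add1
cycle 5: stall // r0:7,r1:Add2,r2:9,r3:Add1
cycle 6: stall // r0:7,r1:Add2,r2:9,r3:Add1
cycle 7: CDB Add2=-7; issue ADD r1<-Add2 // r0:7,r1:Add2,r2:9,r3:Add1
cycle 8: stall // r0:7,r1:Add2,r2:9,r3:Add1
cycle 9: stall // r0:7,r1:Add2,r2:9,r3:Add1
cycle 10: CDB Add1=14; issue ADD r1<-Add1 // r0:7,r1:Add1,r2:9,r3:14
cycle 11: CDB Add2=16; issue ADD r2<-Add2 // r0:7,r1:Add1,r2:Add2,r3:14
cycle 12: stall // r0:7,r1:Add1,r2:Add2,r3:14

STATUS = VALUE 14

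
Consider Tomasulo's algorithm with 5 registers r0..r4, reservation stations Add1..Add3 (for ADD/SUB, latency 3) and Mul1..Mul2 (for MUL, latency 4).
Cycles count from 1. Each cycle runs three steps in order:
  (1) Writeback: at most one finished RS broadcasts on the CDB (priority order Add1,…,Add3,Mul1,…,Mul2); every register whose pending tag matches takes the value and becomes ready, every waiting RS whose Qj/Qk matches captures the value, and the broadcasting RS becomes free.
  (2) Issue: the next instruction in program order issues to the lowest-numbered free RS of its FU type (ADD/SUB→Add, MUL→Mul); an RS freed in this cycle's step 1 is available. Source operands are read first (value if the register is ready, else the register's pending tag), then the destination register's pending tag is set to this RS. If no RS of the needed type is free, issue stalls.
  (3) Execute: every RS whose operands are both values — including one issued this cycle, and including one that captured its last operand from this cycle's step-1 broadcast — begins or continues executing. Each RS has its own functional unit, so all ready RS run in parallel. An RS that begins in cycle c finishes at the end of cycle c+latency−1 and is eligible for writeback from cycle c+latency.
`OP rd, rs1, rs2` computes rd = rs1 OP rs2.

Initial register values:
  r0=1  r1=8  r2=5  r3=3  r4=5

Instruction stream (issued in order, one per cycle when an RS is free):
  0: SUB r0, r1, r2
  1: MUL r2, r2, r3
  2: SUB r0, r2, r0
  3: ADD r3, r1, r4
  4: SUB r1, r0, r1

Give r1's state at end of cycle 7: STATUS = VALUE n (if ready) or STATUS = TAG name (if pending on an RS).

STATUS = TAG Add3

  c1: issue SUB r0<-Add1  regs: r0:Add1,r1:8,r2:5,r3:3,r4:5
  c2: issue MUL r2<-Mul1  regs: r0:Add1,r1:8,r2:Mul1,r3:3,r4:5
  c3: issue SUB r0<-Add2  regs: r0:Add2,r1:8,r2:Mul1,r3:3,r4:5
  c4: CDB Add1=3; issue ADD r3<-Add1  regs: r0:Add2,r1:8,r2:Mul1,r3:Add1,r4:5
  c5: issue SUB r1<-Add3  regs: r0:Add2,r1:Add3,r2:Mul1,r3:Add1,r4:5
  c6: CDB Mul1=15  regs: r0:Add2,r1:Add3,r2:15,r3:Add1,r4:5
  c7: CDB Add1=13  regs: r0:Add2,r1:Add3,r2:15,r3:13,r4:5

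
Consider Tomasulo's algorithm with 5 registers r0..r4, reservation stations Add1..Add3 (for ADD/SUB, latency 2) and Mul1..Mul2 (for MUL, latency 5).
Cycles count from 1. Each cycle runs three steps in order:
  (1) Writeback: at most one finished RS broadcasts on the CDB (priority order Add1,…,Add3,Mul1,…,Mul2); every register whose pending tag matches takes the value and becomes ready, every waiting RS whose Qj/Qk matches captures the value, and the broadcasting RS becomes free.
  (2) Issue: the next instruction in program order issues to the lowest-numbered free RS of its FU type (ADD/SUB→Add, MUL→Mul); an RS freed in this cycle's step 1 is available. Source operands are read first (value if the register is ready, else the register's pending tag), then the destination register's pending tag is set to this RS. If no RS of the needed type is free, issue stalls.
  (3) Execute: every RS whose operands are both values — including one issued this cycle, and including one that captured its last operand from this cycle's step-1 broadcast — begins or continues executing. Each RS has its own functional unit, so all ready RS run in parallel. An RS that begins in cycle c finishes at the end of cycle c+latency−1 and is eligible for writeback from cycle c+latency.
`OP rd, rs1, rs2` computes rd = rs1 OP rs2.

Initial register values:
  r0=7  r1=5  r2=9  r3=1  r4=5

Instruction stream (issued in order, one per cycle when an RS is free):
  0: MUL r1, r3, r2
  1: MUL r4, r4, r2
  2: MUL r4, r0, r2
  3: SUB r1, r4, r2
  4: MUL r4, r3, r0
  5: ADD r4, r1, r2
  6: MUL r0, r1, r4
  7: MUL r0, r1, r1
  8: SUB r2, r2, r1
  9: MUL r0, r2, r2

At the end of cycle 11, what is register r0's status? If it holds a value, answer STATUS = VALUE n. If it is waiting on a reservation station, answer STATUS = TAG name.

STATUS = TAG Mul1

c1: issue MUL r1<-Mul1 | r0:7,r1:Mul1,r2:9,r3:1,r4:5
c2: issue MUL r4<-Mul2 | r0:7,r1:Mul1,r2:9,r3:1,r4:Mul2
c3: stall | r0:7,r1:Mul1,r2:9,r3:1,r4:Mul2
c4: stall | r0:7,r1:Mul1,r2:9,r3:1,r4:Mul2
c5: stall | r0:7,r1:Mul1,r2:9,r3:1,r4:Mul2
c6: CDB Mul1=9; issue MUL r4<-Mul1 | r0:7,r1:9,r2:9,r3:1,r4:Mul1
c7: CDB Mul2=45; issue SUB r1<-Add1 | r0:7,r1:Add1,r2:9,r3:1,r4:Mul1
c8: issue MUL r4<-Mul2 | r0:7,r1:Add1,r2:9,r3:1,r4:Mul2
c9: issue ADD r4<-Add2 | r0:7,r1:Add1,r2:9,r3:1,r4:Add2
c10: stall | r0:7,r1:Add1,r2:9,r3:1,r4:Add2
c11: CDB Mul1=63; issue MUL r0<-Mul1 | r0:Mul1,r1:Add1,r2:9,r3:1,r4:Add2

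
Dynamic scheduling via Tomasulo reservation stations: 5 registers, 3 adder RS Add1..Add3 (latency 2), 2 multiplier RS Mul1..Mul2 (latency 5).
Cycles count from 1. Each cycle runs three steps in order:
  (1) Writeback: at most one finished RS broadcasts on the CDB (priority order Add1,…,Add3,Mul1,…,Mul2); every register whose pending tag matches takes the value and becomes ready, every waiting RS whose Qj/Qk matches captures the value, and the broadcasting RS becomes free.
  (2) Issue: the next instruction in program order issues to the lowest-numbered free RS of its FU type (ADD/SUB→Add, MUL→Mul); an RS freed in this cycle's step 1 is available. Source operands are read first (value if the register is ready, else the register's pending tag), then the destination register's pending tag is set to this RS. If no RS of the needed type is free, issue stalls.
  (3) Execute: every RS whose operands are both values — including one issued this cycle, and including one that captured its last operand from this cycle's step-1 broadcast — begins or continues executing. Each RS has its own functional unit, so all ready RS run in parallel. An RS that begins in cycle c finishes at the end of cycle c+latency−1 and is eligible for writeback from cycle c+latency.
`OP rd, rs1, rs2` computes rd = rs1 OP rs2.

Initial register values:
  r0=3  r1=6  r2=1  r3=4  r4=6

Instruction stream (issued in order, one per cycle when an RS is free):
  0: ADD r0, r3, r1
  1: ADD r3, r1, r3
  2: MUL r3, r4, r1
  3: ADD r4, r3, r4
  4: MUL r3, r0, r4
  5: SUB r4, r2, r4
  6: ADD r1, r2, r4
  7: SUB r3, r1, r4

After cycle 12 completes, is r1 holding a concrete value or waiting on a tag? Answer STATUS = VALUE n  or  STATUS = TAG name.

cycle 1: issue ADD r0<-Add1 // r0:Add1,r1:6,r2:1,r3:4,r4:6
cycle 2: issue ADD r3<-Add2 // r0:Add1,r1:6,r2:1,r3:Add2,r4:6
cycle 3: CDB Add1=10; issue MUL r3<-Mul1 // r0:10,r1:6,r2:1,r3:Mul1,r4:6
cycle 4: CDB Add2=10; issue ADD r4<-Add1 // r0:10,r1:6,r2:1,r3:Mul1,r4:Add1
cycle 5: issue MUL r3<-Mul2 // r0:10,r1:6,r2:1,r3:Mul2,r4:Add1
cycle 6: issue SUB r4<-Add2 // r0:10,r1:6,r2:1,r3:Mul2,r4:Add2
cycle 7: issue ADD r1<-Add3 // r0:10,r1:Add3,r2:1,r3:Mul2,r4:Add2
cycle 8: CDB Mul1=36; stall // r0:10,r1:Add3,r2:1,r3:Mul2,r4:Add2
cycle 9: stall // r0:10,r1:Add3,r2:1,r3:Mul2,r4:Add2
cycle 10: CDB Add1=42; issue SUB r3<-Add1 // r0:10,r1:Add3,r2:1,r3:Add1,r4:Add2
cycle 11: - // r0:10,r1:Add3,r2:1,r3:Add1,r4:Add2
cycle 12: CDB Add2=-41 // r0:10,r1:Add3,r2:1,r3:Add1,r4:-41

STATUS = TAG Add3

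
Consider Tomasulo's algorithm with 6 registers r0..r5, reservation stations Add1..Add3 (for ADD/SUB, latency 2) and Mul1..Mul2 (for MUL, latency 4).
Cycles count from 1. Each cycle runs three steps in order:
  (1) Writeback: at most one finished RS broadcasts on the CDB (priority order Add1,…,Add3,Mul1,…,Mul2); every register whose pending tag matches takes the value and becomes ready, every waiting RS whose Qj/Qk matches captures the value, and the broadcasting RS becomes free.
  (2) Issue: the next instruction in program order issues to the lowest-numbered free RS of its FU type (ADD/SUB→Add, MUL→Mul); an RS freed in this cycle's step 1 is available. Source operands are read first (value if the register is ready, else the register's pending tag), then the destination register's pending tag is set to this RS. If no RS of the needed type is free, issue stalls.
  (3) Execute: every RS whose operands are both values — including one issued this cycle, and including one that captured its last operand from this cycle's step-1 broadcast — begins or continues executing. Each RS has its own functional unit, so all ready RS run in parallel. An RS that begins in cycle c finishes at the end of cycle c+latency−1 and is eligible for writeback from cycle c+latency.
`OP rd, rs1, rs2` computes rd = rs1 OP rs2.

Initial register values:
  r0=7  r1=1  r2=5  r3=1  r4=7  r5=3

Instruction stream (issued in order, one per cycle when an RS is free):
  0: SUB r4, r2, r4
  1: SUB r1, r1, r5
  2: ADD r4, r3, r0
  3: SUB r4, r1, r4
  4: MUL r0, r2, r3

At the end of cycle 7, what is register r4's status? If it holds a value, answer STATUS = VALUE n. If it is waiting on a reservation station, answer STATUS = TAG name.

STATUS = VALUE -10

cycle 1: issue SUB r4<-Add1 // r0:7,r1:1,r2:5,r3:1,r4:Add1,r5:3
cycle 2: issue SUB r1<-Add2 // r0:7,r1:Add2,r2:5,r3:1,r4:Add1,r5:3
cycle 3: CDB Add1=-2; issue ADD r4<-Add1 // r0:7,r1:Add2,r2:5,r3:1,r4:Add1,r5:3
cycle 4: CDB Add2=-2; issue SUB r4<-Add2 // r0:7,r1:-2,r2:5,r3:1,r4:Add2,r5:3
cycle 5: CDB Add1=8; issue MUL r0<-Mul1 // r0:Mul1,r1:-2,r2:5,r3:1,r4:Add2,r5:3
cycle 6: - // r0:Mul1,r1:-2,r2:5,r3:1,r4:Add2,r5:3
cycle 7: CDB Add2=-10 // r0:Mul1,r1:-2,r2:5,r3:1,r4:-10,r5:3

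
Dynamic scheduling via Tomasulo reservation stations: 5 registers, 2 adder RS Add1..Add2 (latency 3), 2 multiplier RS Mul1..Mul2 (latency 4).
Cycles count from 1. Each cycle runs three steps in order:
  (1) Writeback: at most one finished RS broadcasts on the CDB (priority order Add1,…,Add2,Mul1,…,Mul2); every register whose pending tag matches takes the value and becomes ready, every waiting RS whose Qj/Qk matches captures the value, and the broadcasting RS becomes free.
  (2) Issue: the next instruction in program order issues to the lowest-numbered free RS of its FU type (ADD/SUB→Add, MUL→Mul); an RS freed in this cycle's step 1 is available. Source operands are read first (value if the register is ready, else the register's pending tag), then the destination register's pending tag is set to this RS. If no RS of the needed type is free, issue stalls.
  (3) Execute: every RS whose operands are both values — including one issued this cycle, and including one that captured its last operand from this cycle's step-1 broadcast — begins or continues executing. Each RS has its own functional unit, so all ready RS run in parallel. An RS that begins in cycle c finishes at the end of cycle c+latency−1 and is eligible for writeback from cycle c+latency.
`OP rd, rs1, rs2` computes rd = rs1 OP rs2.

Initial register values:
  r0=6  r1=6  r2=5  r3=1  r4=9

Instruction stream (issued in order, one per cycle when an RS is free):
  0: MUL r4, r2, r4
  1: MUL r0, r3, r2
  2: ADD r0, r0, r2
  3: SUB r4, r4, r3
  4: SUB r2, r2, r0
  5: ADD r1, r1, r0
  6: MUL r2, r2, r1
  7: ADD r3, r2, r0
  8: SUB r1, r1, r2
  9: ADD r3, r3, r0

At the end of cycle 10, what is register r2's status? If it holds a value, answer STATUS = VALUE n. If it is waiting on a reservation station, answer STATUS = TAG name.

STATUS = TAG Mul1

cycle 1: issue MUL r4<-Mul1 // r0:6,r1:6,r2:5,r3:1,r4:Mul1
cycle 2: issue MUL r0<-Mul2 // r0:Mul2,r1:6,r2:5,r3:1,r4:Mul1
cycle 3: issue ADD r0<-Add1 // r0:Add1,r1:6,r2:5,r3:1,r4:Mul1
cycle 4: issue SUB r4<-Add2 // r0:Add1,r1:6,r2:5,r3:1,r4:Add2
cycle 5: CDB Mul1=45; stall // r0:Add1,r1:6,r2:5,r3:1,r4:Add2
cycle 6: CDB Mul2=5; stall // r0:Add1,r1:6,r2:5,r3:1,r4:Add2
cycle 7: stall // r0:Add1,r1:6,r2:5,r3:1,r4:Add2
cycle 8: CDB Add2=44; issue SUB r2<-Add2 // r0:Add1,r1:6,r2:Add2,r3:1,r4:44
cycle 9: CDB Add1=10; issue ADD r1<-Add1 // r0:10,r1:Add1,r2:Add2,r3:1,r4:44
cycle 10: issue MUL r2<-Mul1 // r0:10,r1:Add1,r2:Mul1,r3:1,r4:44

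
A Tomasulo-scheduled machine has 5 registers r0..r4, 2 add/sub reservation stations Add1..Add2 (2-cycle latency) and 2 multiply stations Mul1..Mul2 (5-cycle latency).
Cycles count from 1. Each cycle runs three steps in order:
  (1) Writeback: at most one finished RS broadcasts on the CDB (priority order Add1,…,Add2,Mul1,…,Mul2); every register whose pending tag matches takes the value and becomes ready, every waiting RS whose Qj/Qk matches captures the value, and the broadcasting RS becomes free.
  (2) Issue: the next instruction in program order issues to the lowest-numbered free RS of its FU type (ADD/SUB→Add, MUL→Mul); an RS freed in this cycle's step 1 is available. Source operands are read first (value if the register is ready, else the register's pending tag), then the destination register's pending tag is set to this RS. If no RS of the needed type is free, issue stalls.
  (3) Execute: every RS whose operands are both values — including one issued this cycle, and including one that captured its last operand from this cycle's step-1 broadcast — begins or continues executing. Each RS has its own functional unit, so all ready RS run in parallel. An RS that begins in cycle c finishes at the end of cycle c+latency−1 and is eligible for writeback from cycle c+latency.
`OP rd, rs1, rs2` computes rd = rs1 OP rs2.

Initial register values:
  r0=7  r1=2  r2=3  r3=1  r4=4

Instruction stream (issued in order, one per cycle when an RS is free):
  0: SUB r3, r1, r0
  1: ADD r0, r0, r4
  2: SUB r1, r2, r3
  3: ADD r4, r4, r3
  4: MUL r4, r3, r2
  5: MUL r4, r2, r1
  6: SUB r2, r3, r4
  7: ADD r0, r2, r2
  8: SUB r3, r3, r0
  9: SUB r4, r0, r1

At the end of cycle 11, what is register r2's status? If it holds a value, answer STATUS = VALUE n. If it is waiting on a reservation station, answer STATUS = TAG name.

STATUS = TAG Add1

c1: issue SUB r3<-Add1 | r0:7,r1:2,r2:3,r3:Add1,r4:4
c2: issue ADD r0<-Add2 | r0:Add2,r1:2,r2:3,r3:Add1,r4:4
c3: CDB Add1=-5; issue SUB r1<-Add1 | r0:Add2,r1:Add1,r2:3,r3:-5,r4:4
c4: CDB Add2=11; issue ADD r4<-Add2 | r0:11,r1:Add1,r2:3,r3:-5,r4:Add2
c5: CDB Add1=8; issue MUL r4<-Mul1 | r0:11,r1:8,r2:3,r3:-5,r4:Mul1
c6: CDB Add2=-1; issue MUL r4<-Mul2 | r0:11,r1:8,r2:3,r3:-5,r4:Mul2
c7: issue SUB r2<-Add1 | r0:11,r1:8,r2:Add1,r3:-5,r4:Mul2
c8: issue ADD r0<-Add2 | r0:Add2,r1:8,r2:Add1,r3:-5,r4:Mul2
c9: stall | r0:Add2,r1:8,r2:Add1,r3:-5,r4:Mul2
c10: CDB Mul1=-15; stall | r0:Add2,r1:8,r2:Add1,r3:-5,r4:Mul2
c11: CDB Mul2=24; stall | r0:Add2,r1:8,r2:Add1,r3:-5,r4:24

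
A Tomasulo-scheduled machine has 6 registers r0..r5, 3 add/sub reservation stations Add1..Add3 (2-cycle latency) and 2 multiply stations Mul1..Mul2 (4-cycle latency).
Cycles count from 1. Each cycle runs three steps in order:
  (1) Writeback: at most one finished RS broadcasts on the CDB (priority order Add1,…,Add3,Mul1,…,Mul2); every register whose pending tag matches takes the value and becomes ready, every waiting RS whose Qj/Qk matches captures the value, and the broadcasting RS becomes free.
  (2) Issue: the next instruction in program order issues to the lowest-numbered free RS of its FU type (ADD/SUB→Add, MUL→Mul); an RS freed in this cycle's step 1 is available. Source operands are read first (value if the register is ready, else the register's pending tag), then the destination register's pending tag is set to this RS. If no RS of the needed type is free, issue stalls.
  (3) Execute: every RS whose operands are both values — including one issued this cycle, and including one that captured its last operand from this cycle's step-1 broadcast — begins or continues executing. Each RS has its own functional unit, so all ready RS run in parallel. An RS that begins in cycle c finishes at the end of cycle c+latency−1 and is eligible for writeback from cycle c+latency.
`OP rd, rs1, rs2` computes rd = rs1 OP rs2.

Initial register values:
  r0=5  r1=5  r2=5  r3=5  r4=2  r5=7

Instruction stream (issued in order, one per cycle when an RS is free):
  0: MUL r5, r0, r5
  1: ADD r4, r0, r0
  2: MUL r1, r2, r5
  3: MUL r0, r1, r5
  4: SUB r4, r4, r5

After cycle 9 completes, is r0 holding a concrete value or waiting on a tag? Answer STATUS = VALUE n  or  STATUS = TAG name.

STATUS = TAG Mul1

  c1: issue MUL r5<-Mul1  regs: r0:5,r1:5,r2:5,r3:5,r4:2,r5:Mul1
  c2: issue ADD r4<-Add1  regs: r0:5,r1:5,r2:5,r3:5,r4:Add1,r5:Mul1
  c3: issue MUL r1<-Mul2  regs: r0:5,r1:Mul2,r2:5,r3:5,r4:Add1,r5:Mul1
  c4: CDB Add1=10; stall  regs: r0:5,r1:Mul2,r2:5,r3:5,r4:10,r5:Mul1
  c5: CDB Mul1=35; issue MUL r0<-Mul1  regs: r0:Mul1,r1:Mul2,r2:5,r3:5,r4:10,r5:35
  c6: issue SUB r4<-Add1  regs: r0:Mul1,r1:Mul2,r2:5,r3:5,r4:Add1,r5:35
  c7: -  regs: r0:Mul1,r1:Mul2,r2:5,r3:5,r4:Add1,r5:35
  c8: CDB Add1=-25  regs: r0:Mul1,r1:Mul2,r2:5,r3:5,r4:-25,r5:35
  c9: CDB Mul2=175  regs: r0:Mul1,r1:175,r2:5,r3:5,r4:-25,r5:35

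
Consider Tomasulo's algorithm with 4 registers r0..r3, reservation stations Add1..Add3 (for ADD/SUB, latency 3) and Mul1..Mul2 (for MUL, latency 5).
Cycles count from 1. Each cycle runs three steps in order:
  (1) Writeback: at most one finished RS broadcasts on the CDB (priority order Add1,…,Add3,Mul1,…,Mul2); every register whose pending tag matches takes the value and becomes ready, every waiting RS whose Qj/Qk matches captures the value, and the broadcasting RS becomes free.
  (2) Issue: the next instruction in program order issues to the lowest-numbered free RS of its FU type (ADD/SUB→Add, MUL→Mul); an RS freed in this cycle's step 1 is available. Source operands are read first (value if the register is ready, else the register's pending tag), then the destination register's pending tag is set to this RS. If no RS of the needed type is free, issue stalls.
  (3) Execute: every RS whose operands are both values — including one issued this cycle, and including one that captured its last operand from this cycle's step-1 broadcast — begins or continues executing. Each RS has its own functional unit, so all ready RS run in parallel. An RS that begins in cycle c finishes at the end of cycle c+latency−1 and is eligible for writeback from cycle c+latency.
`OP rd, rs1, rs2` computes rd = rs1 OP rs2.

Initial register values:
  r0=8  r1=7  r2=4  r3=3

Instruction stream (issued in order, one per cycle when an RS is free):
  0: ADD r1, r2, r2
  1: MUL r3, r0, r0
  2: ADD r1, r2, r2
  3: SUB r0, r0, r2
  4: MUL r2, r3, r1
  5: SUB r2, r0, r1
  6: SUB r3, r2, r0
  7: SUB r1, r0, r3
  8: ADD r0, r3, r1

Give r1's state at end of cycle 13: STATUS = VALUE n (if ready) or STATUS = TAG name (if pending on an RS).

STATUS = TAG Add3

cycle 1: issue ADD r1<-Add1 // r0:8,r1:Add1,r2:4,r3:3
cycle 2: issue MUL r3<-Mul1 // r0:8,r1:Add1,r2:4,r3:Mul1
cycle 3: issue ADD r1<-Add2 // r0:8,r1:Add2,r2:4,r3:Mul1
cycle 4: CDB Add1=8; issue SUB r0<-Add1 // r0:Add1,r1:Add2,r2:4,r3:Mul1
cycle 5: issue MUL r2<-Mul2 // r0:Add1,r1:Add2,r2:Mul2,r3:Mul1
cycle 6: CDB Add2=8; issue SUB r2<-Add2 // r0:Add1,r1:8,r2:Add2,r3:Mul1
cycle 7: CDB Add1=4; issue SUB r3<-Add1 // r0:4,r1:8,r2:Add2,r3:Add1
cycle 8: CDB Mul1=64; issue SUB r1<-Add3 // r0:4,r1:Add3,r2:Add2,r3:Add1
cycle 9: stall // r0:4,r1:Add3,r2:Add2,r3:Add1
cycle 10: CDB Add2=-4; issue ADD r0<-Add2 // r0:Add2,r1:Add3,r2:-4,r3:Add1
cycle 11: - // r0:Add2,r1:Add3,r2:-4,r3:Add1
cycle 12: - // r0:Add2,r1:Add3,r2:-4,r3:Add1
cycle 13: CDB Add1=-8 // r0:Add2,r1:Add3,r2:-4,r3:-8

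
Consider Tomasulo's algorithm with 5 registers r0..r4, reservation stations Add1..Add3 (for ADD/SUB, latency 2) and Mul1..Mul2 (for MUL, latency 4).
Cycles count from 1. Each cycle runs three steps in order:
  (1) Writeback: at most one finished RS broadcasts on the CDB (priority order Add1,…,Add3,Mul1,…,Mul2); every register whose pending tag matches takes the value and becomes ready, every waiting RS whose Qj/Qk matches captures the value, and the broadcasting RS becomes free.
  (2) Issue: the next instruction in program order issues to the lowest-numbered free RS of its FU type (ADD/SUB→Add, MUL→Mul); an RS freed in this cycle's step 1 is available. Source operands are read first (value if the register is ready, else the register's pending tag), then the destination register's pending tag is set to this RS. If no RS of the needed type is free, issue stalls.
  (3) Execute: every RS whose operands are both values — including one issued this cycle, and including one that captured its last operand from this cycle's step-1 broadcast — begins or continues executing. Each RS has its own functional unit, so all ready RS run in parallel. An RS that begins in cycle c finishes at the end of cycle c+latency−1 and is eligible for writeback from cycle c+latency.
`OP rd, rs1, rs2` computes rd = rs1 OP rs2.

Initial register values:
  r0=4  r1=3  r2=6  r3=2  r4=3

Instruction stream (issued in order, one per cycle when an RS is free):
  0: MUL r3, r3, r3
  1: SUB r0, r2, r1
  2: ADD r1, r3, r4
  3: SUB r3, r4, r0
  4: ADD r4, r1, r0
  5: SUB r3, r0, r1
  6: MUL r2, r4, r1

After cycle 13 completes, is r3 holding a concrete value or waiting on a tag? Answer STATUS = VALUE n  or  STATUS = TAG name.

STATUS = VALUE -4

c1: issue MUL r3<-Mul1 | r0:4,r1:3,r2:6,r3:Mul1,r4:3
c2: issue SUB r0<-Add1 | r0:Add1,r1:3,r2:6,r3:Mul1,r4:3
c3: issue ADD r1<-Add2 | r0:Add1,r1:Add2,r2:6,r3:Mul1,r4:3
c4: CDB Add1=3; issue SUB r3<-Add1 | r0:3,r1:Add2,r2:6,r3:Add1,r4:3
c5: CDB Mul1=4; issue ADD r4<-Add3 | r0:3,r1:Add2,r2:6,r3:Add1,r4:Add3
c6: CDB Add1=0; issue SUB r3<-Add1 | r0:3,r1:Add2,r2:6,r3:Add1,r4:Add3
c7: CDB Add2=7; issue MUL r2<-Mul1 | r0:3,r1:7,r2:Mul1,r3:Add1,r4:Add3
c8: - | r0:3,r1:7,r2:Mul1,r3:Add1,r4:Add3
c9: CDB Add1=-4 | r0:3,r1:7,r2:Mul1,r3:-4,r4:Add3
c10: CDB Add3=10 | r0:3,r1:7,r2:Mul1,r3:-4,r4:10
c11: - | r0:3,r1:7,r2:Mul1,r3:-4,r4:10
c12: - | r0:3,r1:7,r2:Mul1,r3:-4,r4:10
c13: - | r0:3,r1:7,r2:Mul1,r3:-4,r4:10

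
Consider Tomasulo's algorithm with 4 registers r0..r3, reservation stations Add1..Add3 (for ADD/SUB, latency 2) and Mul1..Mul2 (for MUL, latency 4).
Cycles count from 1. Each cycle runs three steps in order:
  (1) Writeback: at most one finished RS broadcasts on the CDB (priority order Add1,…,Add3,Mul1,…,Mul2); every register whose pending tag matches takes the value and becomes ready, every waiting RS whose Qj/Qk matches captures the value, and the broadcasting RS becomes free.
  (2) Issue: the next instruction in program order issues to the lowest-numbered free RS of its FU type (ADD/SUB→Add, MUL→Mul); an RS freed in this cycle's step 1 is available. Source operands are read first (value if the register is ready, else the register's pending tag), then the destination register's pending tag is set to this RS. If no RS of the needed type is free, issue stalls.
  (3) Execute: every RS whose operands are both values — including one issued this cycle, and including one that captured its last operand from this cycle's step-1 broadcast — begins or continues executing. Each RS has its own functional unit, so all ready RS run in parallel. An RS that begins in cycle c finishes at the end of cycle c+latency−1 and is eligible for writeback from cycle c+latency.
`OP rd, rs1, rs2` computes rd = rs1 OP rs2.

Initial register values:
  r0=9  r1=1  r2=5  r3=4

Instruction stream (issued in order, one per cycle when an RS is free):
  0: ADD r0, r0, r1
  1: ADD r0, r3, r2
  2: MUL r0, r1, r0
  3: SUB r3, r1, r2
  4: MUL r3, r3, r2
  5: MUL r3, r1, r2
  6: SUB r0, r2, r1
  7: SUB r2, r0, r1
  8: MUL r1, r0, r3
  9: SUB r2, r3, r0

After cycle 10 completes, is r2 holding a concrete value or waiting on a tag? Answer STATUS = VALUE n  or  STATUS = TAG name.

cycle 1: issue ADD r0<-Add1 // r0:Add1,r1:1,r2:5,r3:4
cycle 2: issue ADD r0<-Add2 // r0:Add2,r1:1,r2:5,r3:4
cycle 3: CDB Add1=10; issue MUL r0<-Mul1 // r0:Mul1,r1:1,r2:5,r3:4
cycle 4: CDB Add2=9; issue SUB r3<-Add1 // r0:Mul1,r1:1,r2:5,r3:Add1
cycle 5: issue MUL r3<-Mul2 // r0:Mul1,r1:1,r2:5,r3:Mul2
cycle 6: CDB Add1=-4; stall // r0:Mul1,r1:1,r2:5,r3:Mul2
cycle 7: stall // r0:Mul1,r1:1,r2:5,r3:Mul2
cycle 8: CDB Mul1=9; issue MUL r3<-Mul1 // r0:9,r1:1,r2:5,r3:Mul1
cycle 9: issue SUB r0<-Add1 // r0:Add1,r1:1,r2:5,r3:Mul1
cycle 10: CDB Mul2=-20; issue SUB r2<-Add2 // r0:Add1,r1:1,r2:Add2,r3:Mul1

STATUS = TAG Add2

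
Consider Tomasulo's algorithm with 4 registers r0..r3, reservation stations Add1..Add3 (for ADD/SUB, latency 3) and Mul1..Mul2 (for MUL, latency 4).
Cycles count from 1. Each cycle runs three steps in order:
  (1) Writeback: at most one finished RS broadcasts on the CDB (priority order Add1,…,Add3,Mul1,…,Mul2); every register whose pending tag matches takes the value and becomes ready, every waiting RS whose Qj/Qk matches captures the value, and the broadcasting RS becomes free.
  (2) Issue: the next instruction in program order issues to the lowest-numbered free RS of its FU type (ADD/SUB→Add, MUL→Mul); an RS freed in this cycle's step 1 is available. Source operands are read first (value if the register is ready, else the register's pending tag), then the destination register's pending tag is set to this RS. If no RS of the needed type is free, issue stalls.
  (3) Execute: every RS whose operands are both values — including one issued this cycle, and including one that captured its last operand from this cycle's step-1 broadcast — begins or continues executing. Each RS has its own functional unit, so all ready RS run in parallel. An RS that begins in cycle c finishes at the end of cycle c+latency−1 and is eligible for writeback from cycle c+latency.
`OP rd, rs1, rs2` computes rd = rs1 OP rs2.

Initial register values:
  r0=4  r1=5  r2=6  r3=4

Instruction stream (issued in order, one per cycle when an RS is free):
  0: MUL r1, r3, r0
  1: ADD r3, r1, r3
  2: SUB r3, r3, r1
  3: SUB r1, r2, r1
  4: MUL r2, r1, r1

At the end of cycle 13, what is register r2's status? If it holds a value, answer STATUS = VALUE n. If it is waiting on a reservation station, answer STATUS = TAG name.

STATUS = VALUE 100

c1: issue MUL r1<-Mul1 | r0:4,r1:Mul1,r2:6,r3:4
c2: issue ADD r3<-Add1 | r0:4,r1:Mul1,r2:6,r3:Add1
c3: issue SUB r3<-Add2 | r0:4,r1:Mul1,r2:6,r3:Add2
c4: issue SUB r1<-Add3 | r0:4,r1:Add3,r2:6,r3:Add2
c5: CDB Mul1=16; issue MUL r2<-Mul1 | r0:4,r1:Add3,r2:Mul1,r3:Add2
c6: - | r0:4,r1:Add3,r2:Mul1,r3:Add2
c7: - | r0:4,r1:Add3,r2:Mul1,r3:Add2
c8: CDB Add1=20 | r0:4,r1:Add3,r2:Mul1,r3:Add2
c9: CDB Add3=-10 | r0:4,r1:-10,r2:Mul1,r3:Add2
c10: - | r0:4,r1:-10,r2:Mul1,r3:Add2
c11: CDB Add2=4 | r0:4,r1:-10,r2:Mul1,r3:4
c12: - | r0:4,r1:-10,r2:Mul1,r3:4
c13: CDB Mul1=100 | r0:4,r1:-10,r2:100,r3:4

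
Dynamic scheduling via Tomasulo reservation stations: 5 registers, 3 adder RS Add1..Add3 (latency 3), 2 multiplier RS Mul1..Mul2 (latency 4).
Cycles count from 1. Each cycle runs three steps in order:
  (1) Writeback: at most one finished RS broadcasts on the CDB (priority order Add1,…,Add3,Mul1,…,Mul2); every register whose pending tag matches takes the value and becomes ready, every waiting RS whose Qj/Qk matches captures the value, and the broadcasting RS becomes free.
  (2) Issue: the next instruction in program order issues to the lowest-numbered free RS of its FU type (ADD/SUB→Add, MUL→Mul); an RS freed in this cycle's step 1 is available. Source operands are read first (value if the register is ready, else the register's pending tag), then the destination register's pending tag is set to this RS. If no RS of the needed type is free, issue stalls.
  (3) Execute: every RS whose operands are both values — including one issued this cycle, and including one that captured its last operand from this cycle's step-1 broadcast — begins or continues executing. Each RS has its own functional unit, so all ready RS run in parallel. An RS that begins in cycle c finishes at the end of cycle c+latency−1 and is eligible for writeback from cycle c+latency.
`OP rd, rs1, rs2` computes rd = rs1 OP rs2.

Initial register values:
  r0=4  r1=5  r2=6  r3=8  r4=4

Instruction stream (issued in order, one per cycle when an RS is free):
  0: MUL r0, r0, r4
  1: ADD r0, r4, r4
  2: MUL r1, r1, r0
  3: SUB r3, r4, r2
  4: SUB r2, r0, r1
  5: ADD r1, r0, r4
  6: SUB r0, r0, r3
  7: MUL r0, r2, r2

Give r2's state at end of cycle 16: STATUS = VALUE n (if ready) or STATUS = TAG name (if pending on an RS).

STATUS = VALUE -32

  c1: issue MUL r0<-Mul1  regs: r0:Mul1,r1:5,r2:6,r3:8,r4:4
  c2: issue ADD r0<-Add1  regs: r0:Add1,r1:5,r2:6,r3:8,r4:4
  c3: issue MUL r1<-Mul2  regs: r0:Add1,r1:Mul2,r2:6,r3:8,r4:4
  c4: issue SUB r3<-Add2  regs: r0:Add1,r1:Mul2,r2:6,r3:Add2,r4:4
  c5: CDB Add1=8; issue SUB r2<-Add1  regs: r0:8,r1:Mul2,r2:Add1,r3:Add2,r4:4
  c6: CDB Mul1=16; issue ADD r1<-Add3  regs: r0:8,r1:Add3,r2:Add1,r3:Add2,r4:4
  c7: CDB Add2=-2; issue SUB r0<-Add2  regs: r0:Add2,r1:Add3,r2:Add1,r3:-2,r4:4
  c8: issue MUL r0<-Mul1  regs: r0:Mul1,r1:Add3,r2:Add1,r3:-2,r4:4
  c9: CDB Add3=12  regs: r0:Mul1,r1:12,r2:Add1,r3:-2,r4:4
  c10: CDB Add2=10  regs: r0:Mul1,r1:12,r2:Add1,r3:-2,r4:4
  c11: CDB Mul2=40  regs: r0:Mul1,r1:12,r2:Add1,r3:-2,r4:4
  c12: -  regs: r0:Mul1,r1:12,r2:Add1,r3:-2,r4:4
  c13: -  regs: r0:Mul1,r1:12,r2:Add1,r3:-2,r4:4
  c14: CDB Add1=-32  regs: r0:Mul1,r1:12,r2:-32,r3:-2,r4:4
  c15: -  regs: r0:Mul1,r1:12,r2:-32,r3:-2,r4:4
  c16: -  regs: r0:Mul1,r1:12,r2:-32,r3:-2,r4:4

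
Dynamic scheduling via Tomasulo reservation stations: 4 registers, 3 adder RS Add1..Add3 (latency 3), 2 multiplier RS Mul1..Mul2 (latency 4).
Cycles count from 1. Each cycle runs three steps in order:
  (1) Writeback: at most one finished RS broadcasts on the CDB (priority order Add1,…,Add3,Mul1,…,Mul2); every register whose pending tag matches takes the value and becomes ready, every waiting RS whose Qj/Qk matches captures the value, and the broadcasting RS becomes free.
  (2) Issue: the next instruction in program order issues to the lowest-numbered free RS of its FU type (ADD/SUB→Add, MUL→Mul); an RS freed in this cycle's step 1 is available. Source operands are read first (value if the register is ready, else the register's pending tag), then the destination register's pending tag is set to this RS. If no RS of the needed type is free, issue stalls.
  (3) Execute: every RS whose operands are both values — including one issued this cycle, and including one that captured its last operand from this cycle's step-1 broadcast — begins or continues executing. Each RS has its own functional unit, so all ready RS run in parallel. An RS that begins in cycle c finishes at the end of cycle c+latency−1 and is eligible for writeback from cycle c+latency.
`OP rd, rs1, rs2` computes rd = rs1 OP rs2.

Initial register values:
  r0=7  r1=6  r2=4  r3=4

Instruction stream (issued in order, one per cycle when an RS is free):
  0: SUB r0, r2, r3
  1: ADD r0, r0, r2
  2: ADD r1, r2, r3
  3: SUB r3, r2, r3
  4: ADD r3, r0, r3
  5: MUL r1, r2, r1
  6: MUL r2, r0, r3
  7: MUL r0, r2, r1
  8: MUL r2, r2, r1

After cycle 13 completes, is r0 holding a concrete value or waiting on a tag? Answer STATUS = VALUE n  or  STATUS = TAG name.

STATUS = TAG Mul1

cycle 1: issue SUB r0<-Add1 // r0:Add1,r1:6,r2:4,r3:4
cycle 2: issue ADD r0<-Add2 // r0:Add2,r1:6,r2:4,r3:4
cycle 3: issue ADD r1<-Add3 // r0:Add2,r1:Add3,r2:4,r3:4
cycle 4: CDB Add1=0; issue SUB r3<-Add1 // r0:Add2,r1:Add3,r2:4,r3:Add1
cycle 5: stall // r0:Add2,r1:Add3,r2:4,r3:Add1
cycle 6: CDB Add3=8; issue ADD r3<-Add3 // r0:Add2,r1:8,r2:4,r3:Add3
cycle 7: CDB Add1=0; issue MUL r1<-Mul1 // r0:Add2,r1:Mul1,r2:4,r3:Add3
cycle 8: CDB Add2=4; issue MUL r2<-Mul2 // r0:4,r1:Mul1,r2:Mul2,r3:Add3
cycle 9: stall // r0:4,r1:Mul1,r2:Mul2,r3:Add3
cycle 10: stall // r0:4,r1:Mul1,r2:Mul2,r3:Add3
cycle 11: CDB Add3=4; stall // r0:4,r1:Mul1,r2:Mul2,r3:4
cycle 12: CDB Mul1=32; issue MUL r0<-Mul1 // r0:Mul1,r1:32,r2:Mul2,r3:4
cycle 13: stall // r0:Mul1,r1:32,r2:Mul2,r3:4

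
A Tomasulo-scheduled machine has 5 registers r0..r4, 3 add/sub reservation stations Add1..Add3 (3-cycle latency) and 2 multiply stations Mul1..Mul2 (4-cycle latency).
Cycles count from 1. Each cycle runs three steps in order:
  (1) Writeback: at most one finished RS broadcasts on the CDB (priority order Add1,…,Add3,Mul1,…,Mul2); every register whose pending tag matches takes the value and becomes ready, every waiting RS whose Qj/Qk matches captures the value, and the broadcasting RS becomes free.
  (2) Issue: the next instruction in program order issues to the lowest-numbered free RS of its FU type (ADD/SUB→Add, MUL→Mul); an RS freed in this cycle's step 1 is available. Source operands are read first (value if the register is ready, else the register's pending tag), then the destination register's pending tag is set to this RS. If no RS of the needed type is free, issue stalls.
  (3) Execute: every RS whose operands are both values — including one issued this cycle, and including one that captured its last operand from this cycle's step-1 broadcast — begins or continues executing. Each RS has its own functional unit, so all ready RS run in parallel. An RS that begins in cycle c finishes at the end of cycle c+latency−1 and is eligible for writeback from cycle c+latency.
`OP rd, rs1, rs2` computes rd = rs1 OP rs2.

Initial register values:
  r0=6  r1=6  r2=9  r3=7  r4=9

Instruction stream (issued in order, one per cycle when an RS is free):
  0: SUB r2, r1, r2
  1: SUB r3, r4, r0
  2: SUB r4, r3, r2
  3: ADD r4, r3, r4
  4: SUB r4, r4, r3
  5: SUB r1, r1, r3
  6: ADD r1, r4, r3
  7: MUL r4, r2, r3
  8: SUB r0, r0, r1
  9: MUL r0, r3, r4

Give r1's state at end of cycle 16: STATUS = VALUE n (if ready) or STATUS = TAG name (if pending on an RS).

cycle 1: issue SUB r2<-Add1 // r0:6,r1:6,r2:Add1,r3:7,r4:9
cycle 2: issue SUB r3<-Add2 // r0:6,r1:6,r2:Add1,r3:Add2,r4:9
cycle 3: issue SUB r4<-Add3 // r0:6,r1:6,r2:Add1,r3:Add2,r4:Add3
cycle 4: CDB Add1=-3; issue ADD r4<-Add1 // r0:6,r1:6,r2:-3,r3:Add2,r4:Add1
cycle 5: CDB Add2=3; issue SUB r4<-Add2 // r0:6,r1:6,r2:-3,r3:3,r4:Add2
cycle 6: stall // r0:6,r1:6,r2:-3,r3:3,r4:Add2
cycle 7: stall // r0:6,r1:6,r2:-3,r3:3,r4:Add2
cycle 8: CDB Add3=6; issue SUB r1<-Add3 // r0:6,r1:Add3,r2:-3,r3:3,r4:Add2
cycle 9: stall // r0:6,r1:Add3,r2:-3,r3:3,r4:Add2
cycle 10: stall // r0:6,r1:Add3,r2:-3,r3:3,r4:Add2
cycle 11: CDB Add1=9; issue ADD r1<-Add1 // r0:6,r1:Add1,r2:-3,r3:3,r4:Add2
cycle 12: CDB Add3=3; issue MUL r4<-Mul1 // r0:6,r1:Add1,r2:-3,r3:3,r4:Mul1
cycle 13: issue SUB r0<-Add3 // r0:Add3,r1:Add1,r2:-3,r3:3,r4:Mul1
cycle 14: CDB Add2=6; issue MUL r0<-Mul2 // r0:Mul2,r1:Add1,r2:-3,r3:3,r4:Mul1
cycle 15: - // r0:Mul2,r1:Add1,r2:-3,r3:3,r4:Mul1
cycle 16: CDB Mul1=-9 // r0:Mul2,r1:Add1,r2:-3,r3:3,r4:-9

STATUS = TAG Add1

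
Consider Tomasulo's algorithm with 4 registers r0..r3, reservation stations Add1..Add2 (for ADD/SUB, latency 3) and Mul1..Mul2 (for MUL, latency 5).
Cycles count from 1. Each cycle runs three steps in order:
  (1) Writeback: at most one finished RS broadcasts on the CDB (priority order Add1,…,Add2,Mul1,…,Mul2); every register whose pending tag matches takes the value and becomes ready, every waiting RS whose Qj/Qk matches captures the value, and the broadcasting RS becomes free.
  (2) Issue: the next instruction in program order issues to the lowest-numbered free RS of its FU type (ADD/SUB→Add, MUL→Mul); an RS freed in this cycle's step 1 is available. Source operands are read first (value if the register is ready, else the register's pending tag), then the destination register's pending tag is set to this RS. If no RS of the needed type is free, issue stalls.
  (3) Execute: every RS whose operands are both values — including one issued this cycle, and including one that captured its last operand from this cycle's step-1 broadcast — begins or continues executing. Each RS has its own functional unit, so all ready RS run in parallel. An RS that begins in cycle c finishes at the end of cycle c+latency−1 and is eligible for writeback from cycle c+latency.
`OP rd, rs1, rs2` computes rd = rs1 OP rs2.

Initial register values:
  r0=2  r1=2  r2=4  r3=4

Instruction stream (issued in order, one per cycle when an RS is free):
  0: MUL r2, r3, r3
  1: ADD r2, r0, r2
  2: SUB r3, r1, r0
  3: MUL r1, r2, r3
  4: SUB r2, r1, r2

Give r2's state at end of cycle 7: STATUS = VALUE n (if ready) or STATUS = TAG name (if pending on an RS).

STATUS = TAG Add2

  c1: issue MUL r2<-Mul1  regs: r0:2,r1:2,r2:Mul1,r3:4
  c2: issue ADD r2<-Add1  regs: r0:2,r1:2,r2:Add1,r3:4
  c3: issue SUB r3<-Add2  regs: r0:2,r1:2,r2:Add1,r3:Add2
  c4: issue MUL r1<-Mul2  regs: r0:2,r1:Mul2,r2:Add1,r3:Add2
  c5: stall  regs: r0:2,r1:Mul2,r2:Add1,r3:Add2
  c6: CDB Add2=0; issue SUB r2<-Add2  regs: r0:2,r1:Mul2,r2:Add2,r3:0
  c7: CDB Mul1=16  regs: r0:2,r1:Mul2,r2:Add2,r3:0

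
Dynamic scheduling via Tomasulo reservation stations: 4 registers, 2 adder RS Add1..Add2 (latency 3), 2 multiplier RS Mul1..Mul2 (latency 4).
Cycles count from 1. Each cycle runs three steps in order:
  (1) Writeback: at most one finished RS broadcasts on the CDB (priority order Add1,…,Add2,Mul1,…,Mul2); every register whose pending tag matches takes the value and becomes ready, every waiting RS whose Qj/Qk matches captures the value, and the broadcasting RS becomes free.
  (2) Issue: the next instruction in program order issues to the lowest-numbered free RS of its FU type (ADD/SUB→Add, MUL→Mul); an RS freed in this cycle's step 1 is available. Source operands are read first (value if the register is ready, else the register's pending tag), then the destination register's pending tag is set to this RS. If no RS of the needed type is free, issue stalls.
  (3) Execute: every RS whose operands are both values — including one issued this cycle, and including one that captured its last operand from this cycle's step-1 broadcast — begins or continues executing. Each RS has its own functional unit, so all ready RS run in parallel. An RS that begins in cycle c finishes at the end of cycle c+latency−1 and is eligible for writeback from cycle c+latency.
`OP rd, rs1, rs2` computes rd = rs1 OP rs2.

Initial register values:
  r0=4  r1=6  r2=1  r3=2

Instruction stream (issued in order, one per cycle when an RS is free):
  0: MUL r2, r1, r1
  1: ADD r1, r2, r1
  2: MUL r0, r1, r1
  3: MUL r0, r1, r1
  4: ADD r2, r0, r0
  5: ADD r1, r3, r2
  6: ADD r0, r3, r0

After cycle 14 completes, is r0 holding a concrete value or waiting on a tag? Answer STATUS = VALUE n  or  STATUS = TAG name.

  c1: issue MUL r2<-Mul1  regs: r0:4,r1:6,r2:Mul1,r3:2
  c2: issue ADD r1<-Add1  regs: r0:4,r1:Add1,r2:Mul1,r3:2
  c3: issue MUL r0<-Mul2  regs: r0:Mul2,r1:Add1,r2:Mul1,r3:2
  c4: stall  regs: r0:Mul2,r1:Add1,r2:Mul1,r3:2
  c5: CDB Mul1=36; issue MUL r0<-Mul1  regs: r0:Mul1,r1:Add1,r2:36,r3:2
  c6: issue ADD r2<-Add2  regs: r0:Mul1,r1:Add1,r2:Add2,r3:2
  c7: stall  regs: r0:Mul1,r1:Add1,r2:Add2,r3:2
  c8: CDB Add1=42; issue ADD r1<-Add1  regs: r0:Mul1,r1:Add1,r2:Add2,r3:2
  c9: stall  regs: r0:Mul1,r1:Add1,r2:Add2,r3:2
  c10: stall  regs: r0:Mul1,r1:Add1,r2:Add2,r3:2
  c11: stall  regs: r0:Mul1,r1:Add1,r2:Add2,r3:2
  c12: CDB Mul1=1764; stall  regs: r0:1764,r1:Add1,r2:Add2,r3:2
  c13: CDB Mul2=1764; stall  regs: r0:1764,r1:Add1,r2:Add2,r3:2
  c14: stall  regs: r0:1764,r1:Add1,r2:Add2,r3:2

STATUS = VALUE 1764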